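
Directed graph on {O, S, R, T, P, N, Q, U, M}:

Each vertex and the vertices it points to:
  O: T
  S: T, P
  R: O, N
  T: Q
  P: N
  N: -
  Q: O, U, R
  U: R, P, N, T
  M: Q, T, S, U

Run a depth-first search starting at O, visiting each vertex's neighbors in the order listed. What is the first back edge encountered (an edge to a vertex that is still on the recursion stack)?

Q->O

DFS from O (visiting each vertex's neighbors in the order listed); mark gray on enter, black on exit:
O gray
  T gray
    Q gray
      Q→O: O is gray → back edge
First back edge: Q → O.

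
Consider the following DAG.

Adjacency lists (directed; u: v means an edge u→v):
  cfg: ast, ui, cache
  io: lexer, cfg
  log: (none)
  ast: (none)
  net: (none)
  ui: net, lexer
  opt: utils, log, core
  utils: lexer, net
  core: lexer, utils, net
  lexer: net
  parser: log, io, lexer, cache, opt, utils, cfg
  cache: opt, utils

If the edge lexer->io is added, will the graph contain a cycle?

Adding lexer→io creates a cycle iff io can already reach lexer.
Path from io: io → lexer.
So io → … → lexer → io is a cycle.

Yes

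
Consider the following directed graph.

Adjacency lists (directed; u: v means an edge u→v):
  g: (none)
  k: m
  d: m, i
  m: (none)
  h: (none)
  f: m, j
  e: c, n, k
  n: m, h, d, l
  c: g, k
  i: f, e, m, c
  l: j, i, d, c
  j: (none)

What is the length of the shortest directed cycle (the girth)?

4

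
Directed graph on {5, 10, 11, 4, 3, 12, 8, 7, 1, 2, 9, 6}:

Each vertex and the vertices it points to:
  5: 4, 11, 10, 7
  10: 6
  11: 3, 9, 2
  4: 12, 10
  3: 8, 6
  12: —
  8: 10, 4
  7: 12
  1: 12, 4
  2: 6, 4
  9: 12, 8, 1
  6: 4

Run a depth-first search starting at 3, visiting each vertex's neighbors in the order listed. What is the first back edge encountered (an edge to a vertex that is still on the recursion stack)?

DFS from 3 (visiting each vertex's neighbors in the order listed); mark gray on enter, black on exit:
3 gray
  8 gray
    10 gray
      6 gray
        4 gray
          12 gray
          12 black
          4→10: 10 is gray → back edge
First back edge: 4 → 10.

4→10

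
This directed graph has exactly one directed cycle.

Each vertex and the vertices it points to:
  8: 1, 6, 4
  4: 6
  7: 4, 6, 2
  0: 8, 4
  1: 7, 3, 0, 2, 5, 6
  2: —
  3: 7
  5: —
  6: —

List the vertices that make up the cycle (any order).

0, 1, 8

DFS with gray/black marking from 1:
1 gray
  7 gray
    4 gray
      6 gray
      6 black
    4 black
    7→6: 6 black — skip
    2 gray
    2 black
  7 black
  3 gray
    3→7: 7 black — skip
  3 black
  0 gray
    8 gray
      8→1: 1 is gray → back edge
Back edge closes the cycle 1 → 0 → 8 → 1; its vertices are {0, 1, 8}.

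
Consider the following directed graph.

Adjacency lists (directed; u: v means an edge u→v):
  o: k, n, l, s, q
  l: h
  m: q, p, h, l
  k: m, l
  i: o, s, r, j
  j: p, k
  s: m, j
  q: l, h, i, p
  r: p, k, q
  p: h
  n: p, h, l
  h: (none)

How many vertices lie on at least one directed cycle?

8

A vertex is on a directed cycle iff it belongs to a strongly connected component of size ≥ 2 (or has a self-loop).
The vertices on cycles are {i, j, k, m, o, q, r, s} — 8 in total.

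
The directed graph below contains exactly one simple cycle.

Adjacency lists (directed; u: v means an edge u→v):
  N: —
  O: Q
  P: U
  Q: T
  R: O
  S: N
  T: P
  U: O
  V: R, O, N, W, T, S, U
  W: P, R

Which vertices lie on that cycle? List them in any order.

O, P, Q, T, U

DFS with gray/black marking from T:
T gray
  P gray
    U gray
      O gray
        Q gray
          Q→T: T is gray → back edge
Back edge closes the cycle T → P → U → O → Q → T; its vertices are {O, P, Q, T, U}.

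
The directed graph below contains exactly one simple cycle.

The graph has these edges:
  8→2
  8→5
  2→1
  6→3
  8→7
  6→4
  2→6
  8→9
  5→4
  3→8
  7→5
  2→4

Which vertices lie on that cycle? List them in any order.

2, 3, 6, 8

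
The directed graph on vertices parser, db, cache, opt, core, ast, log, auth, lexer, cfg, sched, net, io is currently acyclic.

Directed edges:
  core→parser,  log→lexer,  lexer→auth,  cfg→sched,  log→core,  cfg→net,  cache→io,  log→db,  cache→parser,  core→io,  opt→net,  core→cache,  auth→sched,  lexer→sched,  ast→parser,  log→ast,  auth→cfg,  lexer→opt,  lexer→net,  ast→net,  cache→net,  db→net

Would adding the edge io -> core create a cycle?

Yes

Adding io→core creates a cycle iff core can already reach io.
Path from core: core → io.
So core → … → io → core is a cycle.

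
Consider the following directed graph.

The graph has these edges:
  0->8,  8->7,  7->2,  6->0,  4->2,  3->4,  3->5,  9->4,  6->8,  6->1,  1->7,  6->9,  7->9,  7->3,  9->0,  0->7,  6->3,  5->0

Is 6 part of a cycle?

6 lies on a cycle iff there is a path from 6 back to itself.
Exploring from 6, it never reaches itself; equivalently, its strongly connected component is a singleton.

No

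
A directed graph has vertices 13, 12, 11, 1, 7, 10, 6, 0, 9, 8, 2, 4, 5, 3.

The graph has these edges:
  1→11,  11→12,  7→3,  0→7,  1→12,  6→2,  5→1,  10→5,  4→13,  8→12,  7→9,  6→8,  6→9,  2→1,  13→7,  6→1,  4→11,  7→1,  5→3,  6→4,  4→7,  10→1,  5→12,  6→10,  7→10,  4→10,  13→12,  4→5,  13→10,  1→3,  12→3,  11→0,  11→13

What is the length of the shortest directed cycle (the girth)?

4

For each vertex v, BFS finds the shortest path from v back to v.
The shortest such closed walk is 11 → 0 → 7 → 1 → 11, length 4.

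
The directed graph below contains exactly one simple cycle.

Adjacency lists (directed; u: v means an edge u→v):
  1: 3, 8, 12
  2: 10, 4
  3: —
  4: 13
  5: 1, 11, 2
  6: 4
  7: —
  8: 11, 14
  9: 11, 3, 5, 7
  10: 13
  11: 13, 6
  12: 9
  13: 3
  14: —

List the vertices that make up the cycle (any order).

1, 5, 9, 12

DFS with gray/black marking from 9:
9 gray
  11 gray
    13 gray
      3 gray
      3 black
    13 black
    6 gray
      4 gray
        4→13: 13 black — skip
      4 black
    6 black
  11 black
  9→3: 3 black — skip
  5 gray
    1 gray
      1→3: 3 black — skip
      8 gray
        8→11: 11 black — skip
        14 gray
        14 black
      8 black
      12 gray
        12→9: 9 is gray → back edge
Back edge closes the cycle 9 → 5 → 1 → 12 → 9; its vertices are {1, 5, 9, 12}.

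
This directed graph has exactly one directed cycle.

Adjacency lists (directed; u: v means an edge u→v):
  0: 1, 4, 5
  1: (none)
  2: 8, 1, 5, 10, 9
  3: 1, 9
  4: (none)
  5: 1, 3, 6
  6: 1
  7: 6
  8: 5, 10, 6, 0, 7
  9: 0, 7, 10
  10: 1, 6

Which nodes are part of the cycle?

DFS with gray/black marking from 9:
9 gray
  0 gray
    1 gray
    1 black
    4 gray
    4 black
    5 gray
      5→1: 1 black — skip
      3 gray
        3→1: 1 black — skip
        3→9: 9 is gray → back edge
Back edge closes the cycle 9 → 0 → 5 → 3 → 9; its vertices are {0, 3, 5, 9}.

0, 3, 5, 9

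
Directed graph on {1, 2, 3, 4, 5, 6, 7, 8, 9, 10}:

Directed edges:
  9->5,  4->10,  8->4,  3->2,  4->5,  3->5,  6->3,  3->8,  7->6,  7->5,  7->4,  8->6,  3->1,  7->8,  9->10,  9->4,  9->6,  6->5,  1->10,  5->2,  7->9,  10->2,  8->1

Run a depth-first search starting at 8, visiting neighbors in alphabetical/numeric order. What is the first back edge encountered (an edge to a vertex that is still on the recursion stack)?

DFS from 8 (visiting neighbors in alphabetical/numeric order); mark gray on enter, black on exit:
8 gray
  1 gray
    10 gray
      2 gray
      2 black
    10 black
  1 black
  4 gray
    5 gray
      5→2: 2 black — skip
    5 black
    4→10: 10 black — skip
  4 black
  6 gray
    3 gray
      3→1: 1 black — skip
      3→2: 2 black — skip
      3→5: 5 black — skip
      3→8: 8 is gray → back edge
First back edge: 3 → 8.

3->8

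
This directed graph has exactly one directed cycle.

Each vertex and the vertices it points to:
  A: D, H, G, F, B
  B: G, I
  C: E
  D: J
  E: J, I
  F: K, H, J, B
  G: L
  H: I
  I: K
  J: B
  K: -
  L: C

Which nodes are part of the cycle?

B, C, E, G, J, L

DFS with gray/black marking from G:
G gray
  L gray
    C gray
      E gray
        J gray
          B gray
            B→G: G is gray → back edge
Back edge closes the cycle G → L → C → E → J → B → G; its vertices are {B, C, E, G, J, L}.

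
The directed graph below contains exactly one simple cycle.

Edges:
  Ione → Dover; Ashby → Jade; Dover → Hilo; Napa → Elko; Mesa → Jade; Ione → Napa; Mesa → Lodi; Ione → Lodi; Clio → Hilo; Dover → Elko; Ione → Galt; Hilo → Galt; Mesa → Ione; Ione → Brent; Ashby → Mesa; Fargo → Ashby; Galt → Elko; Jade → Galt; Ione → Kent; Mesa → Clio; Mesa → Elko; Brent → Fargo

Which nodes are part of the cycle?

Ione, Mesa, Ashby, Brent, Fargo

DFS with gray/black marking from Fargo:
Fargo gray
  Ashby gray
    Jade gray
      Galt gray
        Elko gray
        Elko black
      Galt black
    Jade black
    Mesa gray
      Mesa→Jade: Jade black — skip
      Mesa→Elko: Elko black — skip
      Ione gray
        Lodi gray
        Lodi black
        Napa gray
          Napa→Elko: Elko black — skip
        Napa black
        Ione→Galt: Galt black — skip
        Brent gray
          Brent→Fargo: Fargo is gray → back edge
Back edge closes the cycle Fargo → Ashby → Mesa → Ione → Brent → Fargo; its vertices are {Ione, Mesa, Ashby, Brent, Fargo}.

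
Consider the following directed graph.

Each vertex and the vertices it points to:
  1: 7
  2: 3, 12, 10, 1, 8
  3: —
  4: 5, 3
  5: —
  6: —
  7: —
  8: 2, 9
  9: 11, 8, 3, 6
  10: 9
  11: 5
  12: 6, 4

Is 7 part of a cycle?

No

7 lies on a cycle iff there is a path from 7 back to itself.
Exploring from 7, it never reaches itself; equivalently, its strongly connected component is a singleton.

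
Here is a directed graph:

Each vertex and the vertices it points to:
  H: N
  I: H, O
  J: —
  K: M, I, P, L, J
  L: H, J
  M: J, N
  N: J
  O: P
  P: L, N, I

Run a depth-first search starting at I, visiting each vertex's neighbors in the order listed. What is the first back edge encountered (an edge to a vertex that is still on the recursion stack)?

DFS from I (visiting each vertex's neighbors in the order listed); mark gray on enter, black on exit:
I gray
  H gray
    N gray
      J gray
      J black
    N black
  H black
  O gray
    P gray
      L gray
        L→H: H black — skip
        L→J: J black — skip
      L black
      P→N: N black — skip
      P→I: I is gray → back edge
First back edge: P → I.

P->I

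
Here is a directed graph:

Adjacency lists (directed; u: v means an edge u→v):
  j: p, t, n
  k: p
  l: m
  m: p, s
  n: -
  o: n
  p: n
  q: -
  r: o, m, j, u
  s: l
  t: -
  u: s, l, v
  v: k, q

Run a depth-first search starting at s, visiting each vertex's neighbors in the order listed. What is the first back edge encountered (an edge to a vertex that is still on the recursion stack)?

m→s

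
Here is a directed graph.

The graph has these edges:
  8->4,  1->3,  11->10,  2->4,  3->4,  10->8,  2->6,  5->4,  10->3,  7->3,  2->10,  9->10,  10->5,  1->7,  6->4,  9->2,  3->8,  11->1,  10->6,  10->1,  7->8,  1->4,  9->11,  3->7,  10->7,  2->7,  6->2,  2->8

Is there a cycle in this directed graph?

DFS with white/gray/black marking, starting from 8:
8 gray
  4 gray
  4 black
8 black
1 gray
  1→4: 4 black — skip
  7 gray
    7→8: 8 black — skip
    3 gray
      3→8: 8 black — skip
      3→4: 4 black — skip
      3→7: 7 is gray → back edge
Back edge found, so a cycle exists: 7 → 3 → 7.

Yes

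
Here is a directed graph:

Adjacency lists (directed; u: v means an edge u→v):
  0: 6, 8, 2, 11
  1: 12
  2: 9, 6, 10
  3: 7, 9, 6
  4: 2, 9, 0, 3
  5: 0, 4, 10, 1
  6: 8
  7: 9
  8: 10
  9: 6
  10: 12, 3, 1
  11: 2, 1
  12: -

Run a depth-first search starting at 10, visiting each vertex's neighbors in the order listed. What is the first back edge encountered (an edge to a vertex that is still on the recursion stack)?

DFS from 10 (visiting each vertex's neighbors in the order listed); mark gray on enter, black on exit:
10 gray
  12 gray
  12 black
  3 gray
    7 gray
      9 gray
        6 gray
          8 gray
            8→10: 10 is gray → back edge
First back edge: 8 → 10.

8->10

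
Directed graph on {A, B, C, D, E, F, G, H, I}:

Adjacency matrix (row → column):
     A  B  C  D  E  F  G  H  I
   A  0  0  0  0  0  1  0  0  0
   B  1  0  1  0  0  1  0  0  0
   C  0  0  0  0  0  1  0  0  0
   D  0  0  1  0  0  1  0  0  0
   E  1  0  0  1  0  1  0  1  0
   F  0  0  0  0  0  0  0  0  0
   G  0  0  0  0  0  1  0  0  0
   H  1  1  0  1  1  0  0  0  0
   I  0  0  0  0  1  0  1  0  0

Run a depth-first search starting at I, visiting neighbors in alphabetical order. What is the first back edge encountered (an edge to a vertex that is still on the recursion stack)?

DFS from I (visiting neighbors in alphabetical order); mark gray on enter, black on exit:
I gray
  E gray
    A gray
      F gray
      F black
    A black
    D gray
      C gray
        C→F: F black — skip
      C black
      D→F: F black — skip
    D black
    E→F: F black — skip
    H gray
      H→A: A black — skip
      B gray
        B→A: A black — skip
        B→C: C black — skip
        B→F: F black — skip
      B black
      H→D: D black — skip
      H→E: E is gray → back edge
First back edge: H → E.

H->E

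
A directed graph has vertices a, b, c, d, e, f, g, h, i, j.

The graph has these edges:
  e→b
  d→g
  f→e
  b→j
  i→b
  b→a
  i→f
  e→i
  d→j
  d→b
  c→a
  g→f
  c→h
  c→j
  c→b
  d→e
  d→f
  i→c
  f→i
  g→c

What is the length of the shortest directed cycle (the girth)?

2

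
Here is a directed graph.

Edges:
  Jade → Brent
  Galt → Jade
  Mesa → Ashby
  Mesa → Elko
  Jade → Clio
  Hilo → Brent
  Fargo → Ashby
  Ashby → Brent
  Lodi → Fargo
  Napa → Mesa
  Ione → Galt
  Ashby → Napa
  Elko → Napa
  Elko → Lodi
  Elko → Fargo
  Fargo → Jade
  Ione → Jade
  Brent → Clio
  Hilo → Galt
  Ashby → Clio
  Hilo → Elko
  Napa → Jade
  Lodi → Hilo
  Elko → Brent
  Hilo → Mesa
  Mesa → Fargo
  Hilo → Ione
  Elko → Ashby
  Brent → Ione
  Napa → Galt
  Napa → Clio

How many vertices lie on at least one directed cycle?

A vertex is on a directed cycle iff it belongs to a strongly connected component of size ≥ 2 (or has a self-loop).
The vertices on cycles are {Elko, Galt, Hilo, Ione, Jade, Lodi, Mesa, Napa, Ashby, Brent, Fargo} — 11 in total.

11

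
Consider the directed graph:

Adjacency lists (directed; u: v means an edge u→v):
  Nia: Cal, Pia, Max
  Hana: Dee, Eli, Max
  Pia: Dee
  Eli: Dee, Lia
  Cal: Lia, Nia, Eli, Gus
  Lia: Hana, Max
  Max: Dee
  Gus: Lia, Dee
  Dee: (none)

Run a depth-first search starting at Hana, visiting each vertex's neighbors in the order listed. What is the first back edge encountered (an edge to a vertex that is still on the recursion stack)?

DFS from Hana (visiting each vertex's neighbors in the order listed); mark gray on enter, black on exit:
Hana gray
  Dee gray
  Dee black
  Eli gray
    Eli→Dee: Dee black — skip
    Lia gray
      Lia→Hana: Hana is gray → back edge
First back edge: Lia → Hana.

Lia→Hana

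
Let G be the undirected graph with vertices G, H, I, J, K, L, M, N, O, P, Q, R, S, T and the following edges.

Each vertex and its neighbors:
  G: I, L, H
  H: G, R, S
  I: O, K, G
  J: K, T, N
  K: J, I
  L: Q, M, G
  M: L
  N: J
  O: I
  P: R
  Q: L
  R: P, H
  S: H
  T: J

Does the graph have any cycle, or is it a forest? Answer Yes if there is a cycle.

DFS, tracking each vertex's parent; an edge to a visited non-parent vertex closes a cycle.
Start from J:
visit J (parent –)
  visit K (parent J)
    K–J: parent, skip
    visit I (parent K)
      visit O (parent I)
        O–I: parent, skip
      I–K: parent, skip
      visit G (parent I)
        G–I: parent, skip
        visit L (parent G)
          visit Q (parent L)
            Q–L: parent, skip
          visit M (parent L)
            M–L: parent, skip
          L–G: parent, skip
        visit H (parent G)
          H–G: parent, skip
          visit R (parent H)
            visit P (parent R)
              P–R: parent, skip
            R–H: parent, skip
          visit S (parent H)
            S–H: parent, skip
  visit T (parent J)
    T–J: parent, skip
  visit N (parent J)
    N–J: parent, skip
No non-parent visited neighbor found — the graph is a forest.

No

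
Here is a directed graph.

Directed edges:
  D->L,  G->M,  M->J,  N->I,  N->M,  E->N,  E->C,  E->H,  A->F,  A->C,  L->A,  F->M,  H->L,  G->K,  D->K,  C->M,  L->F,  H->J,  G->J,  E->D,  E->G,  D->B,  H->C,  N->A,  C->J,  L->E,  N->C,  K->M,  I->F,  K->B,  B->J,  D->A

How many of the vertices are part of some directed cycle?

4

A vertex is on a directed cycle iff it belongs to a strongly connected component of size ≥ 2 (or has a self-loop).
The vertices on cycles are {D, E, H, L} — 4 in total.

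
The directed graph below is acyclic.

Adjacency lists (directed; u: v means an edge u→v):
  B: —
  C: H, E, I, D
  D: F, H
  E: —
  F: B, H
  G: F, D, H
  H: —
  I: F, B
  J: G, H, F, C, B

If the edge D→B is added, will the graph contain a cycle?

Adding D→B creates a cycle iff B can already reach D.
Explore from B: no path reaches D. The graph stays acyclic.

No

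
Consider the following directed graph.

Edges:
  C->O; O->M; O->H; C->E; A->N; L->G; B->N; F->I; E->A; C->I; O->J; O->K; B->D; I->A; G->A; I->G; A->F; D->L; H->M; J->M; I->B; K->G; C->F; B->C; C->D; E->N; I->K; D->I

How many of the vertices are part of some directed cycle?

11

A vertex is on a directed cycle iff it belongs to a strongly connected component of size ≥ 2 (or has a self-loop).
The vertices on cycles are {A, B, C, D, E, F, G, I, K, L, O} — 11 in total.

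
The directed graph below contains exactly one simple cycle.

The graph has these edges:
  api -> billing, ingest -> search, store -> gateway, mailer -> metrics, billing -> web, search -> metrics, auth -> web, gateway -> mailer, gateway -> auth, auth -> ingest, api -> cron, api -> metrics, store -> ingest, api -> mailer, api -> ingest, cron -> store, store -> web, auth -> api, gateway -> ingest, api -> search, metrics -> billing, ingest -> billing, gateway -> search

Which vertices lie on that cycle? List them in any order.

DFS with gray/black marking from cron:
cron gray
  store gray
    ingest gray
      search gray
        metrics gray
          billing gray
            web gray
            web black
          billing black
        metrics black
      search black
      ingest→billing: billing black — skip
    ingest black
    gateway gray
      mailer gray
        mailer→metrics: metrics black — skip
      mailer black
      auth gray
        auth→ingest: ingest black — skip
        api gray
          api→search: search black — skip
          api→billing: billing black — skip
          api→mailer: mailer black — skip
          api→cron: cron is gray → back edge
Back edge closes the cycle cron → store → gateway → auth → api → cron; its vertices are {api, auth, cron, store, gateway}.

api, auth, cron, store, gateway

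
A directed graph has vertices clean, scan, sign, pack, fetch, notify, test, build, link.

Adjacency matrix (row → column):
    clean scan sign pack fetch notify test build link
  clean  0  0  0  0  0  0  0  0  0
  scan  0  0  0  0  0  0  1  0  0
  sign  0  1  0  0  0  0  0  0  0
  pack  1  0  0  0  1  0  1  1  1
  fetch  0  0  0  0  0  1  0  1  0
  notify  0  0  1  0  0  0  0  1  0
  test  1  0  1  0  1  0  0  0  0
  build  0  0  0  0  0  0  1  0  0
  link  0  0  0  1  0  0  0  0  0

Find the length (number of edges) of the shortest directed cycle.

2

For each vertex v, BFS finds the shortest path from v back to v.
The shortest such closed walk is pack → link → pack, length 2.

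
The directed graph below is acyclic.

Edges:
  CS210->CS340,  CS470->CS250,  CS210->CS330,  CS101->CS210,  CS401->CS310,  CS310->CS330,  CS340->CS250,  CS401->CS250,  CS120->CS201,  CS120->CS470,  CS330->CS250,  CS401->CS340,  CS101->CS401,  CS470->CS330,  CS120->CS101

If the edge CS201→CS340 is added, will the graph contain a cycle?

Adding CS201→CS340 creates a cycle iff CS340 can already reach CS201.
Explore from CS340: no path reaches CS201. The graph stays acyclic.

No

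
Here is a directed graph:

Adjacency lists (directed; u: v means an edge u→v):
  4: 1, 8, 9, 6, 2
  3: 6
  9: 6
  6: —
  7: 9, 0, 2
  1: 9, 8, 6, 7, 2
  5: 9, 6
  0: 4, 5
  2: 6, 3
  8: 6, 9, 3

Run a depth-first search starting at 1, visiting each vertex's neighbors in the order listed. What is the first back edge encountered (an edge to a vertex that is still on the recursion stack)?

4->1

DFS from 1 (visiting each vertex's neighbors in the order listed); mark gray on enter, black on exit:
1 gray
  9 gray
    6 gray
    6 black
  9 black
  8 gray
    8→6: 6 black — skip
    8→9: 9 black — skip
    3 gray
      3→6: 6 black — skip
    3 black
  8 black
  1→6: 6 black — skip
  7 gray
    7→9: 9 black — skip
    0 gray
      4 gray
        4→1: 1 is gray → back edge
First back edge: 4 → 1.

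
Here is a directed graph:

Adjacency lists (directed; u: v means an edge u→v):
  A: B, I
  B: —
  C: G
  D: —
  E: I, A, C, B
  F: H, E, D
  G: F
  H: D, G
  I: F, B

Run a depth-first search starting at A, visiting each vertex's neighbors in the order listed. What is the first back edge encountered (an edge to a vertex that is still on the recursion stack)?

G->F

DFS from A (visiting each vertex's neighbors in the order listed); mark gray on enter, black on exit:
A gray
  B gray
  B black
  I gray
    F gray
      H gray
        D gray
        D black
        G gray
          G→F: F is gray → back edge
First back edge: G → F.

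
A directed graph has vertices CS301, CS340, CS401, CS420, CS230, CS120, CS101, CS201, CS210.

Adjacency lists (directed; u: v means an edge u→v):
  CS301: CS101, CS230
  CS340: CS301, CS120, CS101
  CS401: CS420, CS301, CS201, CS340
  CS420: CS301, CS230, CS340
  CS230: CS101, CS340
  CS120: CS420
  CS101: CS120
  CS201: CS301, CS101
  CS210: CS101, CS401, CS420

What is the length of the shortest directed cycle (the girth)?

For each vertex v, BFS finds the shortest path from v back to v.
The shortest such closed walk is CS420 → CS340 → CS120 → CS420, length 3.

3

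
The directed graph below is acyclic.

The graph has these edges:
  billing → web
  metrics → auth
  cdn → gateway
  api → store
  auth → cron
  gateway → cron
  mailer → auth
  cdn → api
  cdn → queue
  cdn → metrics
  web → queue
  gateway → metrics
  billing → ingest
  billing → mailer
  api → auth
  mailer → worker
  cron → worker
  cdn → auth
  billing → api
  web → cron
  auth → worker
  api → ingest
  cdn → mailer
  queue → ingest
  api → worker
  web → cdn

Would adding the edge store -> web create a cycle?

Yes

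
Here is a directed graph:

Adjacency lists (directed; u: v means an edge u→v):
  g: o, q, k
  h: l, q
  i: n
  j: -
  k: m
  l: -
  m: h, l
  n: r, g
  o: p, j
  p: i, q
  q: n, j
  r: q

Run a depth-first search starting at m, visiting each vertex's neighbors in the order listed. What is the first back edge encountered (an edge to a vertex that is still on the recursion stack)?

DFS from m (visiting each vertex's neighbors in the order listed); mark gray on enter, black on exit:
m gray
  h gray
    l gray
    l black
    q gray
      n gray
        r gray
          r→q: q is gray → back edge
First back edge: r → q.

r->q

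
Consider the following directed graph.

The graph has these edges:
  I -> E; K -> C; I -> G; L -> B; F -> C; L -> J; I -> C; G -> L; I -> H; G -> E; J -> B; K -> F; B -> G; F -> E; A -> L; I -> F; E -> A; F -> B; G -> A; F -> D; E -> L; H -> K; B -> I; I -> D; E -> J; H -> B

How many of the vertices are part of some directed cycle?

A vertex is on a directed cycle iff it belongs to a strongly connected component of size ≥ 2 (or has a self-loop).
The vertices on cycles are {A, B, E, F, G, H, I, J, K, L} — 10 in total.

10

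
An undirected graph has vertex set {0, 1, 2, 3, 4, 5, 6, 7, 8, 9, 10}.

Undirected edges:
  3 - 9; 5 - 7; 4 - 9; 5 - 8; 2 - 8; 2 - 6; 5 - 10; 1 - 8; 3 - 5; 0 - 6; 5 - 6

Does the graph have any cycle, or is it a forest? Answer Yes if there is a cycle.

Yes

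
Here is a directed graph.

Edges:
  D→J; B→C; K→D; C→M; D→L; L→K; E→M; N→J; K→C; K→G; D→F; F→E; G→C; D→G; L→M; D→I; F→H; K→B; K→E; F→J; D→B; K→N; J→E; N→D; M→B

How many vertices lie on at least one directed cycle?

A vertex is on a directed cycle iff it belongs to a strongly connected component of size ≥ 2 (or has a self-loop).
The vertices on cycles are {B, C, D, K, L, M, N} — 7 in total.

7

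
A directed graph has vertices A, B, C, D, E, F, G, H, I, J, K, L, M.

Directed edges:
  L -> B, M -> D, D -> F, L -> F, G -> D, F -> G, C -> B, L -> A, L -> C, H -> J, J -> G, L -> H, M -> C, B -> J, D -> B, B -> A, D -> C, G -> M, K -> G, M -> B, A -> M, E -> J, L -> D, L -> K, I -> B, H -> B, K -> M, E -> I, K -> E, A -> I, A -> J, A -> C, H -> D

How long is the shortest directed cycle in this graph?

3

For each vertex v, BFS finds the shortest path from v back to v.
The shortest such closed walk is F → G → D → F, length 3.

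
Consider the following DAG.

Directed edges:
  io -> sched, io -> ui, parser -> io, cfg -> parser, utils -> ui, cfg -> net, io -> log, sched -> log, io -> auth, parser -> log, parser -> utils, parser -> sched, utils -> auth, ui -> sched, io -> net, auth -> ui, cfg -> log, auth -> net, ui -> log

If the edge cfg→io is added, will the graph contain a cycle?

Adding cfg→io creates a cycle iff io can already reach cfg.
Explore from io: no path reaches cfg. The graph stays acyclic.

No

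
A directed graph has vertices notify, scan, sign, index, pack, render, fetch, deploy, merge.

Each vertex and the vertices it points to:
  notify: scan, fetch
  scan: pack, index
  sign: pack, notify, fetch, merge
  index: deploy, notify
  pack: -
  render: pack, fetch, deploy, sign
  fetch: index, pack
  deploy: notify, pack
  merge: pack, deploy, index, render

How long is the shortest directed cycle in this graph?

For each vertex v, BFS finds the shortest path from v back to v.
The shortest such closed walk is merge → render → sign → merge, length 3.

3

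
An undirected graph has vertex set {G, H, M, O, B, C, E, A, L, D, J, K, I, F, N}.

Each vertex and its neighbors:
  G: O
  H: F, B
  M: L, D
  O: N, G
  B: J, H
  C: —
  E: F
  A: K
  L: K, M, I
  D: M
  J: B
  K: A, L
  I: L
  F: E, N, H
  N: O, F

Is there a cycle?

DFS, tracking each vertex's parent; an edge to a visited non-parent vertex closes a cycle.
Start from K:
visit K (parent –)
  visit A (parent K)
    A–K: parent, skip
  visit L (parent K)
    L–K: parent, skip
    visit M (parent L)
      M–L: parent, skip
      visit D (parent M)
        D–M: parent, skip
    visit I (parent L)
      I–L: parent, skip
visit G (parent –)
  visit O (parent G)
    visit N (parent O)
      N–O: parent, skip
      visit F (parent N)
        visit E (parent F)
          E–F: parent, skip
        F–N: parent, skip
        visit H (parent F)
          H–F: parent, skip
          visit B (parent H)
            visit J (parent B)
              J–B: parent, skip
            B–H: parent, skip
    O–G: parent, skip
visit C (parent –)
No non-parent visited neighbor found — the graph is a forest.

No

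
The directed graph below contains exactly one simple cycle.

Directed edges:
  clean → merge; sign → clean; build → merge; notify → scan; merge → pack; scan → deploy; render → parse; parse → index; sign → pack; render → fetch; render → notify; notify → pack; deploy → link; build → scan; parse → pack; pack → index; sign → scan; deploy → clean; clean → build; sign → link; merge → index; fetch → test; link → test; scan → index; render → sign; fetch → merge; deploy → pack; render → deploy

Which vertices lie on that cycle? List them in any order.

DFS with gray/black marking from deploy:
deploy gray
  pack gray
    index gray
    index black
  pack black
  clean gray
    merge gray
      merge→index: index black — skip
      merge→pack: pack black — skip
    merge black
    build gray
      scan gray
        scan→deploy: deploy is gray → back edge
Back edge closes the cycle deploy → clean → build → scan → deploy; its vertices are {scan, build, clean, deploy}.

scan, build, clean, deploy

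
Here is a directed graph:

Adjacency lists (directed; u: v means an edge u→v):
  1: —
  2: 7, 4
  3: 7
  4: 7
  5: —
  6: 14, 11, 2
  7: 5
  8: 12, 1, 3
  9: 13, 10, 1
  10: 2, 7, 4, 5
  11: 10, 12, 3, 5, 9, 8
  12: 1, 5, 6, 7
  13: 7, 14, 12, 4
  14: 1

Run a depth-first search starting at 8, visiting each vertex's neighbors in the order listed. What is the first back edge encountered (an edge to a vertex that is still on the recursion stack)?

11->12

DFS from 8 (visiting each vertex's neighbors in the order listed); mark gray on enter, black on exit:
8 gray
  12 gray
    1 gray
    1 black
    5 gray
    5 black
    6 gray
      14 gray
        14→1: 1 black — skip
      14 black
      11 gray
        10 gray
          2 gray
            7 gray
              7→5: 5 black — skip
            7 black
            4 gray
              4→7: 7 black — skip
            4 black
          2 black
          10→7: 7 black — skip
          10→4: 4 black — skip
          10→5: 5 black — skip
        10 black
        11→12: 12 is gray → back edge
First back edge: 11 → 12.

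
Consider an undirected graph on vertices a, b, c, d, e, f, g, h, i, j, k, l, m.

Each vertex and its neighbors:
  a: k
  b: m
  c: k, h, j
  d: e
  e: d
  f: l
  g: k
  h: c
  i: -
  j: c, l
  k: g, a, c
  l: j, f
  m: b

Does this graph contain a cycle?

DFS, tracking each vertex's parent; an edge to a visited non-parent vertex closes a cycle.
Start from m:
visit m (parent –)
  visit b (parent m)
    b–m: parent, skip
visit a (parent –)
  visit k (parent a)
    visit g (parent k)
      g–k: parent, skip
    k–a: parent, skip
    visit c (parent k)
      c–k: parent, skip
      visit h (parent c)
        h–c: parent, skip
      visit j (parent c)
        j–c: parent, skip
        visit l (parent j)
          l–j: parent, skip
          visit f (parent l)
            f–l: parent, skip
visit d (parent –)
  visit e (parent d)
    e–d: parent, skip
visit i (parent –)
No non-parent visited neighbor found — the graph is a forest.

No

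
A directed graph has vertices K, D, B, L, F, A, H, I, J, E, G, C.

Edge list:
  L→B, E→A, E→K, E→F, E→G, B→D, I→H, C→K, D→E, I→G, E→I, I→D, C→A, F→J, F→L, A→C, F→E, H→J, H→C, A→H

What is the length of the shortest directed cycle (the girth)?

For each vertex v, BFS finds the shortest path from v back to v.
The shortest such closed walk is F → E → F, length 2.

2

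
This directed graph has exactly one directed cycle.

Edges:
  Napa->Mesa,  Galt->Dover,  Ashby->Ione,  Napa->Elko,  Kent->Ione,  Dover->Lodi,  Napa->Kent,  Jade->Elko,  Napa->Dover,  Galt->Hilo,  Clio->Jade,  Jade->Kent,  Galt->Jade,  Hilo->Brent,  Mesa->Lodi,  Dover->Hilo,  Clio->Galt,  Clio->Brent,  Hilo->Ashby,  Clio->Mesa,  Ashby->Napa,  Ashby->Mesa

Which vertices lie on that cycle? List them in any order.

DFS with gray/black marking from Hilo:
Hilo gray
  Ashby gray
    Napa gray
      Mesa gray
        Lodi gray
        Lodi black
      Mesa black
      Kent gray
        Ione gray
        Ione black
      Kent black
      Elko gray
      Elko black
      Dover gray
        Dover→Hilo: Hilo is gray → back edge
Back edge closes the cycle Hilo → Ashby → Napa → Dover → Hilo; its vertices are {Hilo, Napa, Ashby, Dover}.

Hilo, Napa, Ashby, Dover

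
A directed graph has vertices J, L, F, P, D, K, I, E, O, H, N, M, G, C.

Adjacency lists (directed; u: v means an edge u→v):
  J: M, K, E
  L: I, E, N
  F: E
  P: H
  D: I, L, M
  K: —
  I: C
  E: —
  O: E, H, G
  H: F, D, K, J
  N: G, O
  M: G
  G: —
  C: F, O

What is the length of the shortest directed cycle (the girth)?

5

For each vertex v, BFS finds the shortest path from v back to v.
The shortest such closed walk is H → D → I → C → O → H, length 5.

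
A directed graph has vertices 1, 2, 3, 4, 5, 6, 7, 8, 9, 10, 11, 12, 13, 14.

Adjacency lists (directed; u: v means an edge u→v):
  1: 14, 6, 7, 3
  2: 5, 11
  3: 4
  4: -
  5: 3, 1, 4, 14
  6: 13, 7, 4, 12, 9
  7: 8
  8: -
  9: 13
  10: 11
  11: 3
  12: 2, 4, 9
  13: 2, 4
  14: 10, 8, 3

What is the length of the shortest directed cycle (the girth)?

5

For each vertex v, BFS finds the shortest path from v back to v.
The shortest such closed walk is 5 → 1 → 6 → 13 → 2 → 5, length 5.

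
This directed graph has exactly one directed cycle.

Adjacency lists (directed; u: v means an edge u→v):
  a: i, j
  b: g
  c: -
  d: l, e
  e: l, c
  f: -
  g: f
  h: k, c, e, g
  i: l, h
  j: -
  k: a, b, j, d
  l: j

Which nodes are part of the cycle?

DFS with gray/black marking from i:
i gray
  l gray
    j gray
    j black
  l black
  h gray
    k gray
      a gray
        a→i: i is gray → back edge
Back edge closes the cycle i → h → k → a → i; its vertices are {a, h, i, k}.

a, h, i, k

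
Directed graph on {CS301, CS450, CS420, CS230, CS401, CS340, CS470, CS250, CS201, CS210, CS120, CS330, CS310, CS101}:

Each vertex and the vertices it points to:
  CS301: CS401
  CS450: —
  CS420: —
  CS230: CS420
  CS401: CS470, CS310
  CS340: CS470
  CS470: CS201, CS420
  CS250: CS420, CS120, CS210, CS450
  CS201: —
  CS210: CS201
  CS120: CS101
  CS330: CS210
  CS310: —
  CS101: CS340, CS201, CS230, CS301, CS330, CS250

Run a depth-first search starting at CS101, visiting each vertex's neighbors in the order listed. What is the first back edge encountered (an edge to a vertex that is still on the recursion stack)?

DFS from CS101 (visiting each vertex's neighbors in the order listed); mark gray on enter, black on exit:
CS101 gray
  CS340 gray
    CS470 gray
      CS201 gray
      CS201 black
      CS420 gray
      CS420 black
    CS470 black
  CS340 black
  CS101→CS201: CS201 black — skip
  CS230 gray
    CS230→CS420: CS420 black — skip
  CS230 black
  CS301 gray
    CS401 gray
      CS401→CS470: CS470 black — skip
      CS310 gray
      CS310 black
    CS401 black
  CS301 black
  CS330 gray
    CS210 gray
      CS210→CS201: CS201 black — skip
    CS210 black
  CS330 black
  CS250 gray
    CS250→CS420: CS420 black — skip
    CS120 gray
      CS120→CS101: CS101 is gray → back edge
First back edge: CS120 → CS101.

CS120→CS101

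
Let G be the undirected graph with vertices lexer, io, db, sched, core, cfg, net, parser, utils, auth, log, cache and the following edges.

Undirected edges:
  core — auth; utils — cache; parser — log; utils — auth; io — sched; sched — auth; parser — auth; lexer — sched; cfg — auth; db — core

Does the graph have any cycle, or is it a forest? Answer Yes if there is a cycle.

DFS, tracking each vertex's parent; an edge to a visited non-parent vertex closes a cycle.
Start from io:
visit io (parent –)
  visit sched (parent io)
    visit auth (parent sched)
      auth–sched: parent, skip
      visit cfg (parent auth)
        cfg–auth: parent, skip
      visit core (parent auth)
        core–auth: parent, skip
        visit db (parent core)
          db–core: parent, skip
      visit parser (parent auth)
        parser–auth: parent, skip
        visit log (parent parser)
          log–parser: parent, skip
      visit utils (parent auth)
        visit cache (parent utils)
          cache–utils: parent, skip
        utils–auth: parent, skip
    sched–io: parent, skip
    visit lexer (parent sched)
      lexer–sched: parent, skip
visit net (parent –)
No non-parent visited neighbor found — the graph is a forest.

No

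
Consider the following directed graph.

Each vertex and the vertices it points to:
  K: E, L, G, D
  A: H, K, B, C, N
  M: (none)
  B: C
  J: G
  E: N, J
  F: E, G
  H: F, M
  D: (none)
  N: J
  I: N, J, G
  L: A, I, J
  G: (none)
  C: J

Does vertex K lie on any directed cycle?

Yes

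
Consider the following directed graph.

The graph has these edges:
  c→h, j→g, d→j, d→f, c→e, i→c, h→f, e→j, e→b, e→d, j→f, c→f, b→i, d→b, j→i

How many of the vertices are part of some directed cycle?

A vertex is on a directed cycle iff it belongs to a strongly connected component of size ≥ 2 (or has a self-loop).
The vertices on cycles are {b, c, d, e, i, j} — 6 in total.

6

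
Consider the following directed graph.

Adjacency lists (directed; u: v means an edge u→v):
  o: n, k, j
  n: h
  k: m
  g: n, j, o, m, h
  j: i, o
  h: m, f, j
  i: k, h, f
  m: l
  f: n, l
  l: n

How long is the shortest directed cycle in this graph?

2

For each vertex v, BFS finds the shortest path from v back to v.
The shortest such closed walk is j → o → j, length 2.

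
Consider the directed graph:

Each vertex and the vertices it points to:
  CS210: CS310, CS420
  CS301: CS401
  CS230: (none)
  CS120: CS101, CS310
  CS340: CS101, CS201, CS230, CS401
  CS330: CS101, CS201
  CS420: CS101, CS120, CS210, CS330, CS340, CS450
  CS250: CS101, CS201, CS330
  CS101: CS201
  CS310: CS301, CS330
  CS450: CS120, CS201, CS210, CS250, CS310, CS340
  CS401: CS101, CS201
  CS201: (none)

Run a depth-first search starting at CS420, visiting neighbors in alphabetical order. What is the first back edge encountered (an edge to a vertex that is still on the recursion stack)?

DFS from CS420 (visiting neighbors in alphabetical order); mark gray on enter, black on exit:
CS420 gray
  CS101 gray
    CS201 gray
    CS201 black
  CS101 black
  CS120 gray
    CS120→CS101: CS101 black — skip
    CS310 gray
      CS301 gray
        CS401 gray
          CS401→CS101: CS101 black — skip
          CS401→CS201: CS201 black — skip
        CS401 black
      CS301 black
      CS330 gray
        CS330→CS101: CS101 black — skip
        CS330→CS201: CS201 black — skip
      CS330 black
    CS310 black
  CS120 black
  CS210 gray
    CS210→CS310: CS310 black — skip
    CS210→CS420: CS420 is gray → back edge
First back edge: CS210 → CS420.

CS210->CS420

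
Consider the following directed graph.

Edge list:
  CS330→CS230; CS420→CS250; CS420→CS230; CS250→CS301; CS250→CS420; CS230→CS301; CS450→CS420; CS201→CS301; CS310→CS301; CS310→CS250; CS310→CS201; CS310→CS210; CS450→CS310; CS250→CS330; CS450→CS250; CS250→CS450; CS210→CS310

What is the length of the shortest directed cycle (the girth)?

2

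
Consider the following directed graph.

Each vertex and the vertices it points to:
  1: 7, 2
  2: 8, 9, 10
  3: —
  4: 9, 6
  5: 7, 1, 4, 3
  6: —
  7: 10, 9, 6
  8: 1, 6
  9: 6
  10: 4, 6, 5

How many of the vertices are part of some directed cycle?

6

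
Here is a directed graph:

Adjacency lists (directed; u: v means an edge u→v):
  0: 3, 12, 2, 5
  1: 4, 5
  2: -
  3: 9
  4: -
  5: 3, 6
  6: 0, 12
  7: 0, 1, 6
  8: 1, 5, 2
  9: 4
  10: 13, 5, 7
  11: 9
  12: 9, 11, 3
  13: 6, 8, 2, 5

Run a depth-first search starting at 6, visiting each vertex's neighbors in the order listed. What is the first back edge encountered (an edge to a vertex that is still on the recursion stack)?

DFS from 6 (visiting each vertex's neighbors in the order listed); mark gray on enter, black on exit:
6 gray
  0 gray
    3 gray
      9 gray
        4 gray
        4 black
      9 black
    3 black
    12 gray
      12→9: 9 black — skip
      11 gray
        11→9: 9 black — skip
      11 black
      12→3: 3 black — skip
    12 black
    2 gray
    2 black
    5 gray
      5→3: 3 black — skip
      5→6: 6 is gray → back edge
First back edge: 5 → 6.

5→6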